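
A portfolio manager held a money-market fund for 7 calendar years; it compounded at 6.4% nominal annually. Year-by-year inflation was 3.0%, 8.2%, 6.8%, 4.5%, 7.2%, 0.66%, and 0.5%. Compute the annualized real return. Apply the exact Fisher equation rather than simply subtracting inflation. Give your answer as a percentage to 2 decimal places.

Cumulative inflation factor: 1.030 × 1.082 × 1.068 × 1.045 × 1.072 × 1.0066 × 1.005 ≈ 1.34887.
Nominal growth factor: 1.54380. Real growth factor = 1.54380 / 1.34887 ≈ 1.14452.
Annualized: 1.14452^(1/7) − 1 ≈ 0.01947.

1.95%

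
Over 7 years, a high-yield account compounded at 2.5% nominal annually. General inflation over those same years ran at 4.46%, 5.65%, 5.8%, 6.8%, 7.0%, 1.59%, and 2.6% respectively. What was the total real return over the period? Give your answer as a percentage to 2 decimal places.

Cumulative inflation factor: 1.0446 × 1.0565 × 1.058 × 1.068 × 1.070 × 1.0159 × 1.026 ≈ 1.39078.
Nominal growth factor: 1.18869. Real growth factor = 1.18869 / 1.39078 ≈ 0.85469.
Total real return ≈ -14.5310%.

-14.53%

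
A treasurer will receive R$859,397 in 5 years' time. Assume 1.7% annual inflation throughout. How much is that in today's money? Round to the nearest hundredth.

Price-level factor over 5 years: (1 + 1.7%)^5 ≈ 1.0879395490.
Purchasing power today: R$859,397 divided by that factor.

R$789,930.84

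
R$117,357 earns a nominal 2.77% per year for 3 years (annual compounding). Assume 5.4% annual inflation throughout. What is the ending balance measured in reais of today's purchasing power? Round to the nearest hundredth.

R$108,789.31

Nominal value at maturity: R$117,357 × (1 + 2.77%)^3 ≈ R$127,382.00.
Price-level factor over 3 years: (1 + 5.4%)^3 = 1.170905464.
Dividing the nominal maturity value by the price-level factor gives the value in today's money.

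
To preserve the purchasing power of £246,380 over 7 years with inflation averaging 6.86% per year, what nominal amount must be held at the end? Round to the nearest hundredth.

£392,023.08

Cumulative price-level factor: (1+6.86%)^7 ≈ 1.5911319223.
Multiplying £246,380 by the price-level factor gives the future nominal sum.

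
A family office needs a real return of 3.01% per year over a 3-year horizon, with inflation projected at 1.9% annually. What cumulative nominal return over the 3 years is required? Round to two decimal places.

15.65%

Required annual nominal rate: (1+3.01%)(1+1.9%) − 1 = 4.96719%.
Cumulative over 3 years: (1 + 0.0496719)^3 − 1 ≈ 0.15654.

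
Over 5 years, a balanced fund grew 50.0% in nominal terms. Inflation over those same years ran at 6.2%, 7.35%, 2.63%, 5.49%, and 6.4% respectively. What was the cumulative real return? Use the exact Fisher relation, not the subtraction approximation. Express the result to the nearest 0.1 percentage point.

Cumulative inflation factor: 1.062 × 1.0735 × 1.0263 × 1.0549 × 1.064 ≈ 1.31327.
Nominal growth factor: 1.50000. Real growth factor = 1.50000 / 1.31327 ≈ 1.14219.
Total real return ≈ 14.2188%.

14.2%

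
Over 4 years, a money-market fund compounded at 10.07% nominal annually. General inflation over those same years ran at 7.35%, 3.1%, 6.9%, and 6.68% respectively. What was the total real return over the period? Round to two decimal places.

Cumulative inflation factor: 1.0735 × 1.031 × 1.069 × 1.0668 ≈ 1.26218.
Nominal growth factor: 1.46783. Real growth factor = 1.46783 / 1.26218 ≈ 1.16293.
Total real return ≈ 16.2932%.

16.29%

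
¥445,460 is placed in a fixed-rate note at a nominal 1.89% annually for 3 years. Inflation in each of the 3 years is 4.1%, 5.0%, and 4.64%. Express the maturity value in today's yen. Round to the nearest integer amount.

¥411,970

Nominal value at maturity: ¥445,460 × (1 + 1.89%)^3 ≈ ¥471,198.
Price-level factor over 3 years: 1.041 × 1.050 × 1.0464 = 1.14376752.
Dividing the nominal maturity value by the price-level factor gives the value in today's money.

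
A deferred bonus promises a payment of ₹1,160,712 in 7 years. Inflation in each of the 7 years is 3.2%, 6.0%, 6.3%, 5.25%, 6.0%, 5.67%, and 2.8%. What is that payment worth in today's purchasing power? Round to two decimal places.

₹823,631.32

Price-level factor over 7 years: 1.032 × 1.060 × 1.063 × 1.0525 × 1.060 × 1.0567 × 1.028 ≈ 1.4092616021.
Purchasing power today: ₹1,160,712 divided by that factor.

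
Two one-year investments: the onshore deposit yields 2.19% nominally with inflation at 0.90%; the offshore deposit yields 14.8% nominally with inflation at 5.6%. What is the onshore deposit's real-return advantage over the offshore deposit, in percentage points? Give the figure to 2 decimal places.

-7.43

The onshore deposit real return: 1.0219/1.0090 − 1 = 1.278%.
The offshore deposit real return: 1.148/1.056 − 1 = 8.712%.
Difference: 1.278 − 8.712 = -7.434 pp.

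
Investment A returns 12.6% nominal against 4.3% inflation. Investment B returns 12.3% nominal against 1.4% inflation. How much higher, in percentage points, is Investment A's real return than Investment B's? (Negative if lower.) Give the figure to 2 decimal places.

-2.79

Investment A real return: 1.126/1.043 − 1 = 7.958%.
Investment B real return: 1.123/1.014 − 1 = 10.750%.
Difference: 7.958 − 10.750 = -2.792 pp.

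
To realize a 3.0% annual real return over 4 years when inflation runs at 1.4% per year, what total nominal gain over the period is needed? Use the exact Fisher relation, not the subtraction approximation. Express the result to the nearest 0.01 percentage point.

Required annual nominal rate: (1+3.0%)(1+1.4%) − 1 = 4.442%.
Cumulative over 4 years: (1 + 0.04442)^4 − 1 ≈ 0.18987.

18.99%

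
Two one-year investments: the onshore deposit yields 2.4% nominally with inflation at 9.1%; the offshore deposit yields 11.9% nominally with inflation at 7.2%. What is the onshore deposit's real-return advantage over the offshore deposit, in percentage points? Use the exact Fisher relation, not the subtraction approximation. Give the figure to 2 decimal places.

The onshore deposit real return: 1.024/1.091 − 1 = -6.141%.
The offshore deposit real return: 1.119/1.072 − 1 = 4.384%.
Difference: -6.141 − 4.384 = -10.525 pp.

-10.53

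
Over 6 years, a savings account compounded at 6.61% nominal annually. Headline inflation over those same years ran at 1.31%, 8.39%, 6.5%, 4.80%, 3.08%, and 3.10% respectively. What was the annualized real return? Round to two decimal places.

Cumulative inflation factor: 1.0131 × 1.0839 × 1.065 × 1.0480 × 1.0308 × 1.0310 ≈ 1.30252.
Nominal growth factor: 1.46821. Real growth factor = 1.46821 / 1.30252 ≈ 1.12720.
Annualized: 1.12720^(1/6) − 1 ≈ 0.02016.

2.02%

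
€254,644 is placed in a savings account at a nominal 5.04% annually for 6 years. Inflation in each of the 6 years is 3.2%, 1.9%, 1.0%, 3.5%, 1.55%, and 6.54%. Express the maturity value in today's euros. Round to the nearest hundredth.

Nominal value at maturity: €254,644 × (1 + 5.04%)^6 ≈ €342,028.05.
Price-level factor over 6 years: 1.032 × 1.019 × 1.010 × 1.035 × 1.0155 × 1.0654 ≈ 1.1893460240.
The maturity value deflated by that factor is the answer in today's purchasing power.

€287,576.57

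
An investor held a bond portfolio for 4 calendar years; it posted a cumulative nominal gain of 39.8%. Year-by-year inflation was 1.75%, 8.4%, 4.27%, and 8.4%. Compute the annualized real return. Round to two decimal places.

Cumulative inflation factor: 1.0175 × 1.084 × 1.0427 × 1.084 ≈ 1.24667.
Nominal growth factor: 1.39800. Real growth factor = 1.39800 / 1.24667 ≈ 1.12139.
Annualized: 1.12139^(1/4) − 1 ≈ 0.02906.

2.91%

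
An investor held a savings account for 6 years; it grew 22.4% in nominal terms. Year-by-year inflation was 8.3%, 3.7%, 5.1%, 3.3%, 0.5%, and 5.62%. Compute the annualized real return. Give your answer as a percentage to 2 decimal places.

Cumulative inflation factor: 1.083 × 1.037 × 1.051 × 1.033 × 1.005 × 1.0562 ≈ 1.29426.
Nominal growth factor: 1.22400. Real growth factor = 1.22400 / 1.29426 ≈ 0.94571.
Annualized: 0.94571^(1/6) − 1 ≈ -0.00926.

-0.93%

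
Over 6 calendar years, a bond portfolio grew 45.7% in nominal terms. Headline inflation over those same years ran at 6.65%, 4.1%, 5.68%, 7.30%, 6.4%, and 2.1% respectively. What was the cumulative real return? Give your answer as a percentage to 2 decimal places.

Cumulative inflation factor: 1.0665 × 1.041 × 1.0568 × 1.0730 × 1.064 × 1.021 ≈ 1.36764.
Nominal growth factor: 1.45700. Real growth factor = 1.45700 / 1.36764 ≈ 1.06534.
Total real return ≈ 6.5340%.

6.53%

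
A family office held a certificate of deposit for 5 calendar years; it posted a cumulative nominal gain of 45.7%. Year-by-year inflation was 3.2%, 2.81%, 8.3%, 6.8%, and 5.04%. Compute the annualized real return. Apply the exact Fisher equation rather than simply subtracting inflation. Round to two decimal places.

2.48%

Cumulative inflation factor: 1.032 × 1.0281 × 1.083 × 1.068 × 1.0504 ≈ 1.28905.
Nominal growth factor: 1.45700. Real growth factor = 1.45700 / 1.28905 ≈ 1.13029.
Annualized: 1.13029^(1/5) − 1 ≈ 0.02480.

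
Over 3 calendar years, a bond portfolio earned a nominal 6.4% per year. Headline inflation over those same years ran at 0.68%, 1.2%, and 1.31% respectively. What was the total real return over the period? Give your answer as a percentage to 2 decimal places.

Cumulative inflation factor: 1.0068 × 1.012 × 1.0131 ≈ 1.03223.
Nominal growth factor: 1.20455. Real growth factor = 1.20455 / 1.03223 ≈ 1.16694.
Total real return ≈ 16.6941%.

16.69%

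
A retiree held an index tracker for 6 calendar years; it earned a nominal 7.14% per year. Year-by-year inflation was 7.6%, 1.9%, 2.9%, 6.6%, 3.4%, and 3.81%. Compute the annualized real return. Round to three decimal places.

Cumulative inflation factor: 1.076 × 1.019 × 1.029 × 1.066 × 1.034 × 1.0381 ≈ 1.29098.
Nominal growth factor: 1.51255. Real growth factor = 1.51255 / 1.29098 ≈ 1.17163.
Annualized: 1.17163^(1/6) − 1 ≈ 0.02675.

2.675%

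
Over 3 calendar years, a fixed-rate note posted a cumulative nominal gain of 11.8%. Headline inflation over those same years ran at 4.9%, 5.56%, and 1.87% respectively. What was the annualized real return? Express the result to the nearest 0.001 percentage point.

-0.297%

Cumulative inflation factor: 1.049 × 1.0556 × 1.0187 ≈ 1.12803.
Nominal growth factor: 1.11800. Real growth factor = 1.11800 / 1.12803 ≈ 0.99111.
Annualized: 0.99111^(1/3) − 1 ≈ -0.00297.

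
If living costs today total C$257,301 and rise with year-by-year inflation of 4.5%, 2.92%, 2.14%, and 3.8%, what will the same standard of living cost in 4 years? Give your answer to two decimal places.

Cumulative price-level factor: 1.045 × 1.0292 × 1.0214 × 1.038 ≈ 1.1402741396.
Multiplying C$257,301 by the price-level factor gives the future nominal sum.

C$293,393.68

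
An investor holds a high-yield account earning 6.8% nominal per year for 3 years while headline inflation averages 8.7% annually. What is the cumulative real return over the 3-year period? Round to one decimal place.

The annual real rate is (1+6.8%)/(1+8.7%) − 1 = -1.7479%.
Compounded over 3 years: (1 + -0.017479)^3 − 1 ≈ -0.05153.

-5.2%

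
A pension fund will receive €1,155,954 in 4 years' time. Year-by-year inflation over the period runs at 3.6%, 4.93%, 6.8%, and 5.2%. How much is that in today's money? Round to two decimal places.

€946,442.28

Price-level factor over 4 years: 1.036 × 1.0493 × 1.068 × 1.052 ≈ 1.2213676725.
Purchasing power today: €1,155,954 divided by that factor.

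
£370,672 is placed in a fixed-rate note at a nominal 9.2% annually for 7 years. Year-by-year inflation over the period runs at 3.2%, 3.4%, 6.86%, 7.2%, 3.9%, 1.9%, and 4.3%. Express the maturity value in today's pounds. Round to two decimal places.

Nominal value at maturity: £370,672 × (1 + 9.2%)^7 ≈ £686,354.13.
Price-level factor over 7 years: 1.032 × 1.034 × 1.0686 × 1.072 × 1.039 × 1.019 × 1.043 ≈ 1.3498460227.
Dividing the nominal maturity value by the price-level factor gives the value in today's money.

£508,468.46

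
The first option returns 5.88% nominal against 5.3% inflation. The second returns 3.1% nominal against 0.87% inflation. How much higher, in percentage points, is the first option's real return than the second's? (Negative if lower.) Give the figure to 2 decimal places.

The first option real return: 1.0588/1.053 − 1 = 0.551%.
The second real return: 1.031/1.0087 − 1 = 2.211%.
Difference: 0.551 − 2.211 = -1.660 pp.

-1.66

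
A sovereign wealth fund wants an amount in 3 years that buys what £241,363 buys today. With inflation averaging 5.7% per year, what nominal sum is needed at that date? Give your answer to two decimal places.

Cumulative price-level factor: (1+5.7%)^3 = 1.180932193.
Multiplying £241,363 by the price-level factor gives the future nominal sum.

£285,033.34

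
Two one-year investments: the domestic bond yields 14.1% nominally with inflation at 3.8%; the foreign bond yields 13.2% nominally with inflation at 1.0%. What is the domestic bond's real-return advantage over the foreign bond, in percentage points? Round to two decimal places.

The domestic bond real return: 1.141/1.038 − 1 = 9.923%.
The foreign bond real return: 1.132/1.010 − 1 = 12.079%.
Difference: 9.923 − 12.079 = -2.156 pp.

-2.16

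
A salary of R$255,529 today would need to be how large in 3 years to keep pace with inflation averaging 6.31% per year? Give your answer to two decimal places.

R$307,017.09

Cumulative price-level factor: (1+6.31%)^3 ≈ 1.2014960696.
The nominal amount required is R$255,529 scaled up by that factor.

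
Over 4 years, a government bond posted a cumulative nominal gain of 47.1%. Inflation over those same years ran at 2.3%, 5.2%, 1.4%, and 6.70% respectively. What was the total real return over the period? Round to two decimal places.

Cumulative inflation factor: 1.023 × 1.052 × 1.014 × 1.0670 ≈ 1.16438.
Nominal growth factor: 1.47100. Real growth factor = 1.47100 / 1.16438 ≈ 1.26334.
Total real return ≈ 26.3336%.

26.33%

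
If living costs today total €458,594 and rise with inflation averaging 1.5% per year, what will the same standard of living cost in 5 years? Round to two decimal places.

Cumulative price-level factor: (1+1.5%)^5 ≈ 1.0772840039.
The nominal amount required is €458,594 scaled up by that factor.

€494,035.98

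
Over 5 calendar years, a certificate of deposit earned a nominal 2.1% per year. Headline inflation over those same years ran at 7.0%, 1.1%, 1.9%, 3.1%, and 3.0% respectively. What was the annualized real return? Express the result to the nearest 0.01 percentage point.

Cumulative inflation factor: 1.070 × 1.011 × 1.019 × 1.031 × 1.030 ≈ 1.17059.
Nominal growth factor: 1.10950. Real growth factor = 1.10950 / 1.17059 ≈ 0.94782.
Annualized: 0.94782^(1/5) − 1 ≈ -0.01066.

-1.07%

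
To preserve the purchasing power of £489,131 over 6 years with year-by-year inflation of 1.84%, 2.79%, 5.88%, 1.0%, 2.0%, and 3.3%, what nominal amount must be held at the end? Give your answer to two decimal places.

£576,939.46

Cumulative price-level factor: 1.0184 × 1.0279 × 1.0588 × 1.010 × 1.020 × 1.033 ≈ 1.1795193134.
Multiplying £489,131 by the price-level factor gives the future nominal sum.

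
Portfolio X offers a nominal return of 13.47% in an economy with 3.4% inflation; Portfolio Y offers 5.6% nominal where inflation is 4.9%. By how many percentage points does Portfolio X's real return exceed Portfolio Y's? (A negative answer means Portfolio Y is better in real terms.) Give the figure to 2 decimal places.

9.07

Portfolio X real return: 1.1347/1.034 − 1 = 9.739%.
Portfolio Y real return: 1.056/1.049 − 1 = 0.667%.
Difference: 9.739 − 0.667 = 9.072 pp.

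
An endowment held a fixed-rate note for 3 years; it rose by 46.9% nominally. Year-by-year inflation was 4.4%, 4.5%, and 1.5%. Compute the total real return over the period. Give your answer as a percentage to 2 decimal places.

Cumulative inflation factor: 1.044 × 1.045 × 1.015 ≈ 1.10734.
Nominal growth factor: 1.46900. Real growth factor = 1.46900 / 1.10734 ≈ 1.32660.
Total real return ≈ 32.6597%.

32.66%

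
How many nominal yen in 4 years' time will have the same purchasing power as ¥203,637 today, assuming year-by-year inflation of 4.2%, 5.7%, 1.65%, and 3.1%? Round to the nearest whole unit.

Cumulative price-level factor: 1.042 × 1.057 × 1.0165 × 1.031 ≈ 1.1542735780.
The nominal amount required is ¥203,637 scaled up by that factor.

¥235,053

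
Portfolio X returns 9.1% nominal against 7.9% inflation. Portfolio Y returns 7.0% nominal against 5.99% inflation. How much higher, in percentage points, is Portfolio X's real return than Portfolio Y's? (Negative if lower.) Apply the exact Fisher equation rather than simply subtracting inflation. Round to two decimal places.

Portfolio X real return: 1.091/1.079 − 1 = 1.112%.
Portfolio Y real return: 1.070/1.0599 − 1 = 0.953%.
Difference: 1.112 − 0.953 = 0.159 pp.

0.16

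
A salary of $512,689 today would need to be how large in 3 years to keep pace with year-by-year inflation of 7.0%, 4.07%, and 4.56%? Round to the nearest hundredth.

$596,937.56

Cumulative price-level factor: 1.070 × 1.0407 × 1.0456 = 1.1643268344.
Multiplying $512,689 by the price-level factor gives the future nominal sum.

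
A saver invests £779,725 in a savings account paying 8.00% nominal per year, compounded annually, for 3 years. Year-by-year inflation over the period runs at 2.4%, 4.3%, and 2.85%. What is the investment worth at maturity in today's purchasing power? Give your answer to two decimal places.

£894,178.38

Nominal value at maturity: £779,725 × (1 + 8.00%)^3 ≈ £982,228.94.
Price-level factor over 3 years: 1.024 × 1.043 × 1.0285 = 1.098470912.
The maturity value deflated by that factor is the answer in today's purchasing power.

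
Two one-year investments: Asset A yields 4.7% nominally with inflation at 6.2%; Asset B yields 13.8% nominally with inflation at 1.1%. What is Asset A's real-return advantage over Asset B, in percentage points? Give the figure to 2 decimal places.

Asset A real return: 1.047/1.062 − 1 = -1.412%.
Asset B real return: 1.138/1.011 − 1 = 12.562%.
Difference: -1.412 − 12.562 = -13.974 pp.

-13.97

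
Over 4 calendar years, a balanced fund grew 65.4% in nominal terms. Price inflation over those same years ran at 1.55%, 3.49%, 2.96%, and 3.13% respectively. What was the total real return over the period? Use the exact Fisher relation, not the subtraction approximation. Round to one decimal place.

Cumulative inflation factor: 1.0155 × 1.0349 × 1.0296 × 1.0313 ≈ 1.11592.
Nominal growth factor: 1.65400. Real growth factor = 1.65400 / 1.11592 ≈ 1.48219.
Total real return ≈ 48.2189%.

48.2%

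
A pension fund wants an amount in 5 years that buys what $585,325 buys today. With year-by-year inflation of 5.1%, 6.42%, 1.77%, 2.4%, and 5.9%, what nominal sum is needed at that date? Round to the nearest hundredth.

$722,501.47

Cumulative price-level factor: 1.051 × 1.0642 × 1.0177 × 1.024 × 1.059 ≈ 1.2343594944.
Multiplying $585,325 by the price-level factor gives the future nominal sum.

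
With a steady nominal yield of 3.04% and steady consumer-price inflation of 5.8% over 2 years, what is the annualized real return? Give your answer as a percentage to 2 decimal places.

-2.61%

With constant rates the annual real return is the same each year: (1+3.04%)/(1+5.8%) − 1 = -0.02609.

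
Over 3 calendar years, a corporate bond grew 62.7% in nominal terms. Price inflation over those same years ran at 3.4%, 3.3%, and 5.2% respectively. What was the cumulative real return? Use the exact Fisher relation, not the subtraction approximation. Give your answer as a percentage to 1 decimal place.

44.8%

Cumulative inflation factor: 1.034 × 1.033 × 1.052 ≈ 1.12366.
Nominal growth factor: 1.62700. Real growth factor = 1.62700 / 1.12366 ≈ 1.44794.
Total real return ≈ 44.7941%.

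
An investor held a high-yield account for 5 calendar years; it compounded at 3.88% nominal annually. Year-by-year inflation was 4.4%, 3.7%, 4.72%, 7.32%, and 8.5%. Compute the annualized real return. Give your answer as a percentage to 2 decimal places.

-1.73%

Cumulative inflation factor: 1.044 × 1.037 × 1.0472 × 1.0732 × 1.085 ≈ 1.32014.
Nominal growth factor: 1.20965. Real growth factor = 1.20965 / 1.32014 ≈ 0.91631.
Annualized: 0.91631^(1/5) − 1 ≈ -0.01733.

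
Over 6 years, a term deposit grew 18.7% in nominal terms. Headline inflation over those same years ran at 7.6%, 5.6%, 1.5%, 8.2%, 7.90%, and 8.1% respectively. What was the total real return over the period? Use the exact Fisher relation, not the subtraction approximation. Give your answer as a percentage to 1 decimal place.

Cumulative inflation factor: 1.076 × 1.056 × 1.015 × 1.082 × 1.0790 × 1.081 ≈ 1.45551.
Nominal growth factor: 1.18700. Real growth factor = 1.18700 / 1.45551 ≈ 0.81552.
Total real return ≈ -18.4481%.

-18.4%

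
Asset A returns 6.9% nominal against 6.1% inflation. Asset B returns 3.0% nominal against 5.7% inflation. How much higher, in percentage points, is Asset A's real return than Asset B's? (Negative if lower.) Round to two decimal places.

3.31

Asset A real return: 1.069/1.061 − 1 = 0.754%.
Asset B real return: 1.030/1.057 − 1 = -2.554%.
Difference: 0.754 − (-2.554) = 3.308 pp.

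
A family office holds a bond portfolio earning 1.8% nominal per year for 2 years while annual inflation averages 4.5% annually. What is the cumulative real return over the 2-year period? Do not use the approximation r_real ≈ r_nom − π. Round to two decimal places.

-5.10%

The annual real rate is (1+1.8%)/(1+4.5%) − 1 = -2.5837%.
Compounded over 2 years: (1 + -0.025837)^2 − 1 ≈ -0.05101.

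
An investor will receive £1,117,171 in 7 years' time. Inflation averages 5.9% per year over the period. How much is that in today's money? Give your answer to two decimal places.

£747,907.58

Price-level factor over 7 years: (1 + 5.9%)^7 ≈ 1.4937286838.
Purchasing power today: £1,117,171 divided by that factor.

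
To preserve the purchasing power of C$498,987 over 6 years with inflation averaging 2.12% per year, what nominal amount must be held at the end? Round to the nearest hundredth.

C$565,918.73

Cumulative price-level factor: (1+2.12%)^6 ≈ 1.1341352183.
The nominal amount required is C$498,987 scaled up by that factor.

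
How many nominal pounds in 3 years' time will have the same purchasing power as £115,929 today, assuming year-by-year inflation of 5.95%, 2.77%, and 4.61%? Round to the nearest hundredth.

Cumulative price-level factor: 1.0595 × 1.0277 × 1.0461 ≈ 1.1390440497.
The nominal amount required is £115,929 scaled up by that factor.

£132,048.24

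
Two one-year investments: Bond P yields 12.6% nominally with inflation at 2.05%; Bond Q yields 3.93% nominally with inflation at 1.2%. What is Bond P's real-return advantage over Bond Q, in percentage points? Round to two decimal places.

Bond P real return: 1.126/1.0205 − 1 = 10.338%.
Bond Q real return: 1.0393/1.012 − 1 = 2.698%.
Difference: 10.338 − 2.698 = 7.640 pp.

7.64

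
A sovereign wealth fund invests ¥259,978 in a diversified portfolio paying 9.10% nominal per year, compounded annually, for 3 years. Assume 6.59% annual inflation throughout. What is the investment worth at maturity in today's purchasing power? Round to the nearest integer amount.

¥278,780

Nominal value at maturity: ¥259,978 × (1 + 9.10%)^3 ≈ ¥337,607.
Price-level factor over 3 years: (1 + 6.59%)^3 ≈ 1.2110146212.
The maturity value deflated by that factor is the answer in today's purchasing power.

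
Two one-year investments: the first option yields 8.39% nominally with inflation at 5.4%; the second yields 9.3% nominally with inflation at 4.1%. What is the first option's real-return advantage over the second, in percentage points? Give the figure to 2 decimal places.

-2.16

The first option real return: 1.0839/1.054 − 1 = 2.837%.
The second real return: 1.093/1.041 − 1 = 4.995%.
Difference: 2.837 − 4.995 = -2.158 pp.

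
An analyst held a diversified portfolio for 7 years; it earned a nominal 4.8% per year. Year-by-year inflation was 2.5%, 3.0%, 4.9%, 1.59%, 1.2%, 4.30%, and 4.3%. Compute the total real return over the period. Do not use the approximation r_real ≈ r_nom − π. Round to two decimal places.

12.10%

Cumulative inflation factor: 1.025 × 1.030 × 1.049 × 1.0159 × 1.012 × 1.0430 × 1.043 ≈ 1.23862.
Nominal growth factor: 1.38845. Real growth factor = 1.38845 / 1.23862 ≈ 1.12097.
Total real return ≈ 12.0966%.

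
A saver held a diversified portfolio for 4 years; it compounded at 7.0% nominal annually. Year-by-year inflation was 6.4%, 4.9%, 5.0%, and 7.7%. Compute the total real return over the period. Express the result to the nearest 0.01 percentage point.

Cumulative inflation factor: 1.064 × 1.049 × 1.050 × 1.077 ≈ 1.26218.
Nominal growth factor: 1.31080. Real growth factor = 1.31080 / 1.26218 ≈ 1.03852.
Total real return ≈ 3.8516%.

3.85%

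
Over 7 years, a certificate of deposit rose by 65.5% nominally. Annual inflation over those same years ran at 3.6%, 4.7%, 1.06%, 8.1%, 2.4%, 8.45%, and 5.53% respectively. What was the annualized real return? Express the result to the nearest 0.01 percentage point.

2.54%

Cumulative inflation factor: 1.036 × 1.047 × 1.0106 × 1.081 × 1.024 × 1.0845 × 1.0553 ≈ 1.38873.
Nominal growth factor: 1.65500. Real growth factor = 1.65500 / 1.38873 ≈ 1.19174.
Annualized: 1.19174^(1/7) − 1 ≈ 0.02538.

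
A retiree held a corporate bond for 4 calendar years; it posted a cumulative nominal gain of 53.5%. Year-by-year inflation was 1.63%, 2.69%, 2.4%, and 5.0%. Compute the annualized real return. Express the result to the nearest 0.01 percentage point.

8.15%

Cumulative inflation factor: 1.0163 × 1.0269 × 1.024 × 1.050 ≈ 1.12212.
Nominal growth factor: 1.53500. Real growth factor = 1.53500 / 1.12212 ≈ 1.36795.
Annualized: 1.36795^(1/4) − 1 ≈ 0.08148.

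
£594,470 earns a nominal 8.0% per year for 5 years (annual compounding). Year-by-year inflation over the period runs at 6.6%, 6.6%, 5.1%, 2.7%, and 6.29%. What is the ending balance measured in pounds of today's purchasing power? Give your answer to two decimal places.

£669,990.65

Nominal value at maturity: £594,470 × (1 + 8.0%)^5 ≈ £873,471.46.
Price-level factor over 5 years: 1.066 × 1.066 × 1.051 × 1.027 × 1.0629 ≈ 1.3037069360.
Dividing the nominal maturity value by the price-level factor gives the value in today's money.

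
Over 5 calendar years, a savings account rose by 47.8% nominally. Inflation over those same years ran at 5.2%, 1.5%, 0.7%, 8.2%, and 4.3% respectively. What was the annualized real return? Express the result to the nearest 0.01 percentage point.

Cumulative inflation factor: 1.052 × 1.015 × 1.007 × 1.082 × 1.043 ≈ 1.21345.
Nominal growth factor: 1.47800. Real growth factor = 1.47800 / 1.21345 ≈ 1.21801.
Annualized: 1.21801^(1/5) − 1 ≈ 0.04023.

4.02%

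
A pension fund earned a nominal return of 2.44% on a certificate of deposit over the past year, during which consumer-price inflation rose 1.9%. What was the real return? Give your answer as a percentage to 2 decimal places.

0.53%

Real return via the Fisher equation: (1 + 2.44%)/(1 + 1.9%) − 1 = 1.0244/1.019 − 1 ≈ 0.00530.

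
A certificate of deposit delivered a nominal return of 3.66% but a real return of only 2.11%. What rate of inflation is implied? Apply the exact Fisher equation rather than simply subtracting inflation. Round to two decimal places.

1.52%

From (1+r_nom) = (1+r_real)(1+π), we get 1+π = (1 + 3.66%)/(1 + 2.11%) = 1.0366/1.0211 ≈ 1.01518.
So π ≈ 1.5180%.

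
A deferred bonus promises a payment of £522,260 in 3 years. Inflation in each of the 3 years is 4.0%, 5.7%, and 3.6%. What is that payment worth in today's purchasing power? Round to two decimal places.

£458,583.77

Price-level factor over 3 years: 1.040 × 1.057 × 1.036 = 1.13885408.
Purchasing power today: £522,260 divided by that factor.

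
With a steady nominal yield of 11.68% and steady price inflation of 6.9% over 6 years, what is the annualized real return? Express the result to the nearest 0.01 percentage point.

With constant rates the annual real return is the same each year: (1+11.68%)/(1+6.9%) − 1 = 0.04471.

4.47%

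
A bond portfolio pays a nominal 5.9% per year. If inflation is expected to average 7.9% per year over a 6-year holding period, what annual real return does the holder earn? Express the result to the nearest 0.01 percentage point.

-1.85%

With constant rates the annual real return is the same each year: (1+5.9%)/(1+7.9%) − 1 = -0.01854.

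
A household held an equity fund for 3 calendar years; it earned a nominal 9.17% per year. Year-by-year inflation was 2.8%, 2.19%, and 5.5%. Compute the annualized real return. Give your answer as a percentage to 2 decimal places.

Cumulative inflation factor: 1.028 × 1.0219 × 1.055 ≈ 1.10829.
Nominal growth factor: 1.30110. Real growth factor = 1.30110 / 1.10829 ≈ 1.17397.
Annualized: 1.17397^(1/3) − 1 ≈ 0.05492.

5.49%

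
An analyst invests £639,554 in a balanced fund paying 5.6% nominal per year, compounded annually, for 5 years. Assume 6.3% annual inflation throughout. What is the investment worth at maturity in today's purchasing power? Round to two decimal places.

£618,771.76

Nominal value at maturity: £639,554 × (1 + 5.6%)^5 ≈ £839,840.49.
Price-level factor over 5 years: (1 + 6.3%)^5 ≈ 1.3572702272.
The maturity value deflated by that factor is the answer in today's purchasing power.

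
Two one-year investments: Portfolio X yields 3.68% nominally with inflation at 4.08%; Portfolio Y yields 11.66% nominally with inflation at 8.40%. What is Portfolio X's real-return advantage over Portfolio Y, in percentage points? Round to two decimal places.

-3.39

Portfolio X real return: 1.0368/1.0408 − 1 = -0.384%.
Portfolio Y real return: 1.1166/1.0840 − 1 = 3.007%.
Difference: -0.384 − 3.007 = -3.391 pp.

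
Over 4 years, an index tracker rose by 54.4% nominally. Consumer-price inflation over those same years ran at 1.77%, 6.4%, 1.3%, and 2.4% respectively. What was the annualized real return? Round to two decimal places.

Cumulative inflation factor: 1.0177 × 1.064 × 1.013 × 1.024 ≈ 1.12324.
Nominal growth factor: 1.54400. Real growth factor = 1.54400 / 1.12324 ≈ 1.37460.
Annualized: 1.37460^(1/4) − 1 ≈ 0.08279.

8.28%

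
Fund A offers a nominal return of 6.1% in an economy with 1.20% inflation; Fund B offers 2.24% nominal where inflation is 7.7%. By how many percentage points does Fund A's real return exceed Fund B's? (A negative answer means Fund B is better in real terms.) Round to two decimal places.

Fund A real return: 1.061/1.0120 − 1 = 4.842%.
Fund B real return: 1.0224/1.077 − 1 = -5.070%.
Difference: 4.842 − (-5.070) = 9.912 pp.

9.91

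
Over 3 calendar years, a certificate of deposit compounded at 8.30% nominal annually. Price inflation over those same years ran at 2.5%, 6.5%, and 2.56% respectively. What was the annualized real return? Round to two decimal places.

4.30%

Cumulative inflation factor: 1.025 × 1.065 × 1.0256 ≈ 1.11957.
Nominal growth factor: 1.27024. Real growth factor = 1.27024 / 1.11957 ≈ 1.13458.
Annualized: 1.13458^(1/3) − 1 ≈ 0.04298.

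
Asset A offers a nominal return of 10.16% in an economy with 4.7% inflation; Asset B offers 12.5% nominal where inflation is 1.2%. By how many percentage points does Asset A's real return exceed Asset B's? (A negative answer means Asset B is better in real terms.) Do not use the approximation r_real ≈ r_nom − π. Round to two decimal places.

Asset A real return: 1.1016/1.047 − 1 = 5.215%.
Asset B real return: 1.125/1.012 − 1 = 11.166%.
Difference: 5.215 − 11.166 = -5.951 pp.

-5.95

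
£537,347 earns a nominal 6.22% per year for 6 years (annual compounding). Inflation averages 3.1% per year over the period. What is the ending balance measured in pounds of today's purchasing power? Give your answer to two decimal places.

Nominal value at maturity: £537,347 × (1 + 6.22%)^6 ≈ £771,778.38.
Price-level factor over 6 years: (1 + 3.1%)^6 ≈ 1.2010248455.
Dividing the nominal maturity value by the price-level factor gives the value in today's money.

£642,599.85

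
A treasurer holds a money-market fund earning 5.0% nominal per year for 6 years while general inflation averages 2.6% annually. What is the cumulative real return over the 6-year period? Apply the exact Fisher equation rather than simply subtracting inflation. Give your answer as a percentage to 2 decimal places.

The annual real rate is (1+5.0%)/(1+2.6%) − 1 = 2.3392%.
Compounded over 6 years: (1 + 0.023392)^6 − 1 ≈ 0.14882.

14.88%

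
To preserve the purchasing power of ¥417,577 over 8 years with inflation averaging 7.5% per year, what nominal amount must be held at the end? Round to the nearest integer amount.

Cumulative price-level factor: (1+7.5%)^8 ≈ 1.7834778256.
Multiplying ¥417,577 by the price-level factor gives the future nominal sum.

¥744,739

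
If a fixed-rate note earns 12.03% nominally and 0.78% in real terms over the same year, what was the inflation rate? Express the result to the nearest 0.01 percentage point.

11.16%

From (1+r_nom) = (1+r_real)(1+π), we get 1+π = (1 + 12.03%)/(1 + 0.78%) = 1.1203/1.0078 ≈ 1.11163.
So π ≈ 11.1629%.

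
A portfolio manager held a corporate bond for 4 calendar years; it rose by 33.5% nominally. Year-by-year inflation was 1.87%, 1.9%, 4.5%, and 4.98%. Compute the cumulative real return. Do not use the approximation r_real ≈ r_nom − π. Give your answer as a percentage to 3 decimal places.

Cumulative inflation factor: 1.0187 × 1.019 × 1.045 × 1.0498 ≈ 1.13879.
Nominal growth factor: 1.33500. Real growth factor = 1.33500 / 1.13879 ≈ 1.17230.
Total real return ≈ 17.2298%.

17.230%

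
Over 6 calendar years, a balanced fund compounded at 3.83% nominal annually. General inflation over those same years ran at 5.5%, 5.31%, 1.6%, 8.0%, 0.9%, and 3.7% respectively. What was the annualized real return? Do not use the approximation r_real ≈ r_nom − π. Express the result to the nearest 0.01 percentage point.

-0.30%

Cumulative inflation factor: 1.055 × 1.0531 × 1.016 × 1.080 × 1.009 × 1.037 ≈ 1.27559.
Nominal growth factor: 1.25296. Real growth factor = 1.25296 / 1.27559 ≈ 0.98226.
Annualized: 0.98226^(1/6) − 1 ≈ -0.00298.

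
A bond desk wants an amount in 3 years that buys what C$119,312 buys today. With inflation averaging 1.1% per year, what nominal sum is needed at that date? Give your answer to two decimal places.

Cumulative price-level factor: (1+1.1%)^3 = 1.033364331.
Multiplying C$119,312 by the price-level factor gives the future nominal sum.

C$123,292.77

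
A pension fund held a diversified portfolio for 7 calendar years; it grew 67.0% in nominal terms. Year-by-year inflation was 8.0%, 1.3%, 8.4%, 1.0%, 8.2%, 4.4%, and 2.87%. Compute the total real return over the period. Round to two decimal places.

19.98%

Cumulative inflation factor: 1.080 × 1.013 × 1.084 × 1.010 × 1.082 × 1.044 × 1.0287 ≈ 1.39188.
Nominal growth factor: 1.67000. Real growth factor = 1.67000 / 1.39188 ≈ 1.19982.
Total real return ≈ 19.9820%.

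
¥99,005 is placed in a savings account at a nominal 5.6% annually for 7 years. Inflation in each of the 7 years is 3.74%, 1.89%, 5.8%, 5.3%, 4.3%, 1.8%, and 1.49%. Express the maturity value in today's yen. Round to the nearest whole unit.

Nominal value at maturity: ¥99,005 × (1 + 5.6%)^7 ≈ ¥144,979.
Price-level factor over 7 years: 1.0374 × 1.0189 × 1.058 × 1.053 × 1.043 × 1.018 × 1.0149 ≈ 1.2689578120.
The maturity value deflated by that factor is the answer in today's purchasing power.

¥114,250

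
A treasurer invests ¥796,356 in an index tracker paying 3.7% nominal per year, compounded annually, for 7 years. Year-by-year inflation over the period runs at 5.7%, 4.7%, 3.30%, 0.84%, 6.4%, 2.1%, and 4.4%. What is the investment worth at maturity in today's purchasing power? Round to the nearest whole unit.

¥785,481

Nominal value at maturity: ¥796,356 × (1 + 3.7%)^7 ≈ ¥1,026,972.
Price-level factor over 7 years: 1.057 × 1.047 × 1.0330 × 1.0084 × 1.064 × 1.021 × 1.044 ≈ 1.3074427953.
Dividing the nominal maturity value by the price-level factor gives the value in today's money.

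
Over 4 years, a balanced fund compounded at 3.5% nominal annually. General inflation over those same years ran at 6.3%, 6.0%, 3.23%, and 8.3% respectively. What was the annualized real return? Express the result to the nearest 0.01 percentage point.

-2.31%

Cumulative inflation factor: 1.063 × 1.060 × 1.0323 × 1.083 ≈ 1.25972.
Nominal growth factor: 1.14752. Real growth factor = 1.14752 / 1.25972 ≈ 0.91094.
Annualized: 0.91094^(1/4) − 1 ≈ -0.02305.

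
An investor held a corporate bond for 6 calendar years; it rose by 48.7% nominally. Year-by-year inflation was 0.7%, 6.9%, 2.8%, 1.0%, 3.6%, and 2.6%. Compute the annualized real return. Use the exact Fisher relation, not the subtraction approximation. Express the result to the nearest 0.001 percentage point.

3.812%

Cumulative inflation factor: 1.007 × 1.069 × 1.028 × 1.010 × 1.036 × 1.026 ≈ 1.18803.
Nominal growth factor: 1.48700. Real growth factor = 1.48700 / 1.18803 ≈ 1.25165.
Annualized: 1.25165^(1/6) − 1 ≈ 0.03812.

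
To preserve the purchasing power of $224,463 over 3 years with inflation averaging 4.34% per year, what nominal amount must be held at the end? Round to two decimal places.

$254,974.80

Cumulative price-level factor: (1+4.34%)^3 ≈ 1.1359324265.
Multiplying $224,463 by the price-level factor gives the future nominal sum.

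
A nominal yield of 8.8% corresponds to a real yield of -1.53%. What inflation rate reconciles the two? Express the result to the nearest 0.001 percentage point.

From (1+r_nom) = (1+r_real)(1+π), we get 1+π = (1 + 8.8%)/(1 − 1.53%) = 1.088/0.9847 ≈ 1.10491.
So π ≈ 10.4905%.

10.491%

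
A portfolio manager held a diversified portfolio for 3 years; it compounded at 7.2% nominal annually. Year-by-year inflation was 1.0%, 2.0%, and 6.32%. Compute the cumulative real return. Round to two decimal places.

12.47%

Cumulative inflation factor: 1.010 × 1.020 × 1.0632 ≈ 1.09531.
Nominal growth factor: 1.23193. Real growth factor = 1.23193 / 1.09531 ≈ 1.12473.
Total real return ≈ 12.4729%.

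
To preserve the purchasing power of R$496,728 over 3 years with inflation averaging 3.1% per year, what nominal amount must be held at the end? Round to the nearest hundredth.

R$544,370.57

Cumulative price-level factor: (1+3.1%)^3 = 1.095912791.
Multiplying R$496,728 by the price-level factor gives the future nominal sum.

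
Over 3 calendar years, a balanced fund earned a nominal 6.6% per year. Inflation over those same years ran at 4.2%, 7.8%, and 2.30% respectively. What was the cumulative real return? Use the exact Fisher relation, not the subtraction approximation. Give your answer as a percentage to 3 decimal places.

Cumulative inflation factor: 1.042 × 1.078 × 1.0230 ≈ 1.14911.
Nominal growth factor: 1.21136. Real growth factor = 1.21136 / 1.14911 ≈ 1.05417.
Total real return ≈ 5.4167%.

5.417%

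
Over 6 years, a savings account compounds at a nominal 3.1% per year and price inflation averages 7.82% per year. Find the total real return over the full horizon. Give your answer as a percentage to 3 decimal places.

-23.554%

The annual real rate is (1+3.1%)/(1+7.82%) − 1 = -4.3777%.
Compounded over 6 years: (1 + -0.043777)^6 − 1 ≈ -0.23554.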